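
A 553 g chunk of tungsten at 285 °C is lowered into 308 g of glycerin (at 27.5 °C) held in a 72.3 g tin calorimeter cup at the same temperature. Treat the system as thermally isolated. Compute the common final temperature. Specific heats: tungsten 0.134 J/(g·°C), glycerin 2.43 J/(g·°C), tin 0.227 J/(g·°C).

T_f ≈ 50.2 °C

Energy conservation, ΣQ = 0:
553*0.134*(T − 285) + 308*2.43*(T − 27.5) + 72.3*0.227*(T − 27.5) = 0
(74.1 + 748.44 + 16.41) T = 74.1*285 + 748.44*27.5 + 16.41*27.5
T = 42153 / 838.95 = 50.2 °C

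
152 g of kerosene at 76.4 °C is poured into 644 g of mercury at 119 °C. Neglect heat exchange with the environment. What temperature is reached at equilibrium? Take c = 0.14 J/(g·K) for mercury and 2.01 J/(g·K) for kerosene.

T_f ≈ 86.1 °C

|Q_mercury| = |Q_kerosene|:
644·0.14·(119 − T) = 152·2.01·(T − 76.4)
90.16(119 − T) = 305.52(T − 76.4)
395.68 T = 34071  ⇒  T ≈ 86.11 °C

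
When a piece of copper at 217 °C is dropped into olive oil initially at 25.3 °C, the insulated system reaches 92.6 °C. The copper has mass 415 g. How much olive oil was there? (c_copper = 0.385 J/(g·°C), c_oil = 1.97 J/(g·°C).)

m ≈ 150 g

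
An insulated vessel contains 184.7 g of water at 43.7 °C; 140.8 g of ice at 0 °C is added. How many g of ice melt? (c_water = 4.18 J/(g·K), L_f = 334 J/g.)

Water can give up m c ΔT = 184.7·4.18·43.7 = 33738 J before reaching 0 °C.
To melt every bit of ice: 140.8·334 = 47027 J.
That's not enough to melt it all — equilibrium is at 0 °C with ice remaining.
m_melt = 33738 / L_f = 101 g.

m_melted ≈ 101 g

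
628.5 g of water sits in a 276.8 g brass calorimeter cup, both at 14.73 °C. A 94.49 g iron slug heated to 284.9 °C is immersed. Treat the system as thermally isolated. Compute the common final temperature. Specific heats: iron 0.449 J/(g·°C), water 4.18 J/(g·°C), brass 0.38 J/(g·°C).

T_f ≈ 18.9 °C

Setting the total heat transfer to zero:
94.49×0.449×(T − 284.9) + 628.5×4.18×(T − 14.73) + 276.8×0.38×(T − 14.73) = 0
42.43(T − 284.9) + 2627.1(T − 14.73) + 105.18(T − 14.73) = 0
(42.43 + 2627.1 + 105.18) T = 42.43×284.9 + 2627.1×14.73 + 105.18×14.73
T = 52334/2774.7 ≈ 18.86 °C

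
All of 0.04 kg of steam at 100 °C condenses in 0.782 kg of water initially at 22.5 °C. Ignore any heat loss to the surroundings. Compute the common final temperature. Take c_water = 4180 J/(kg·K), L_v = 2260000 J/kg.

T_f ≈ 52.6 °C

Energy conservation, ΣQ = 0:
condense steam: −0.04·2260000 = −90400; condensate cools 100→T: 0.04·4180·(T − 100) = 167.2(T − 100); water warms: 0.782·4180·(T − 22.5) = 3268.8(T − 22.5)
3436 T = 90400 + 16720 + 73547 = 180667
T ≈ 52.58 °C (< 100 °C, so full condensation is consistent).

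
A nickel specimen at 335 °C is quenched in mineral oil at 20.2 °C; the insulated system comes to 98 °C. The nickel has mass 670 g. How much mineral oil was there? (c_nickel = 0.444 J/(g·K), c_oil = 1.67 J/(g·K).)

|Q_nickel| = |Q_oil|:
670×0.444×(335 − 98) = m×1.67×(98 − 20.2)
129.93 m = 70503  ⇒  m ≈ 542.6 g

m ≈ 543 g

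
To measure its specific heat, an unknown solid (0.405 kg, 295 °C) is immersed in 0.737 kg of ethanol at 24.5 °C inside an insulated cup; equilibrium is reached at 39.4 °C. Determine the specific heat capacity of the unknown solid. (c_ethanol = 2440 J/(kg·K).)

c ≈ 259 J/(kg·K)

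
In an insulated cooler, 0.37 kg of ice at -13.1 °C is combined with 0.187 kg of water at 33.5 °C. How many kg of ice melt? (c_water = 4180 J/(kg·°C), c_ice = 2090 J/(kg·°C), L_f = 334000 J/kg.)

m_melted ≈ 0.0481 kg

Cooling the water to 0 °C releases 0.187·4180·33.5 = 26186 J.
Warming the ice to 0 °C takes 0.37·2090·13.1 = 10130 J, leaving 16055 J for melting.
To melt every bit of ice: 0.37·334000 = 123580 J.
That's not enough to melt it all — equilibrium is at 0 °C with ice remaining.
m_melt = 16055 / L_f = 0.04807 kg.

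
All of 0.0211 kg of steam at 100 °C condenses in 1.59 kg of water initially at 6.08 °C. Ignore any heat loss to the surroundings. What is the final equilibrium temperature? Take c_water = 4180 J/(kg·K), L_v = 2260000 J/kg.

T_f ≈ 14.4 °C

Taking heat into each body as positive, Σ m c ΔT = 0:
latent heat released on condensation: 0.0211·2260000 = 47686
  condensed water 100 °C→T: 88.2(T − 100)
  water warms: 1.59·4180·(T − 6.08) = 6646.2(T − 6.08)
6734.4 T = 47686 + 8819.8 + 40409 = 96915
T ≈ 14.39 °C — below 100 °C, confirming all the steam condensed.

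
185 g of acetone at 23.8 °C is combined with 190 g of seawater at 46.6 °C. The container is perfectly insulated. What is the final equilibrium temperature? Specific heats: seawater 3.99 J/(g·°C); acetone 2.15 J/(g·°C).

T_f ≈ 38.8 °C

T_f is the heat-capacity-weighted average of the initial temperatures:
T_f = (758.1·46.6 + 397.75·23.8) / (758.1 + 397.75)
    = 44794 / 1155.8 ≈ 38.75 °C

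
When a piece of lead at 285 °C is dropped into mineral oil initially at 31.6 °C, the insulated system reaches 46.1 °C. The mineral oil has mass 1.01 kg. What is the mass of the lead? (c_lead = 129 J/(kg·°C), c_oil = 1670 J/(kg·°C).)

|Q_lead| = |Q_oil|:
m×129×(285 − 46.1) = 1.01×1670×(46.1 − 31.6)
30818 m = 24457  ⇒  m ≈ 0.7936 kg

m ≈ 0.794 kg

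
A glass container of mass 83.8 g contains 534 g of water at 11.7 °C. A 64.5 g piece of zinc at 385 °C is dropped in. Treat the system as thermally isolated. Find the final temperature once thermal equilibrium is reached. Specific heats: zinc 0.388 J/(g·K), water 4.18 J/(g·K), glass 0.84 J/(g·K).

Heat gained plus heat lost sum to zero:
64.5*0.388*(T − 385) + 534*4.18*(T − 11.7) + 83.8*0.84*(T − 11.7) = 0
25.03(T − 385) + 2232.1(T − 11.7) + 70.39(T − 11.7) = 0
(25.03 + 2232.1 + 70.39) T = 25.03*385 + 2232.1*11.7 + 70.39*11.7
T = 36574/2327.5 ≈ 15.71 °C

T_f ≈ 15.7 °C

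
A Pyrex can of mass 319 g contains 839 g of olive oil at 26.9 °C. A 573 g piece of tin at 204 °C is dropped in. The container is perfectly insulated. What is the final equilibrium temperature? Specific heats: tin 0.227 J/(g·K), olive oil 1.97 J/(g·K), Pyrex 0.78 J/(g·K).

T_f ≈ 38.2 °C

With ΣQ=0 the equilibrium temperature is the m·c-weighted mean:
T_f = (130.07·204 + 1652.8·26.9 + 248.82·26.9) / (130.07 + 1652.8 + 248.82)
    = 77689 / 2031.7 ≈ 38.24 °C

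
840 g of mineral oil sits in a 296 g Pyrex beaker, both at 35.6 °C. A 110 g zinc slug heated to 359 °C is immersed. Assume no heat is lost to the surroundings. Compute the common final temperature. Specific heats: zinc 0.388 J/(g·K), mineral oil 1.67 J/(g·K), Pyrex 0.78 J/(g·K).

T_f ≈ 43.8 °C

With ΣQ=0 the equilibrium temperature is the m·c-weighted mean:
T_f = (42.68*359 + 1402.8*35.6 + 230.88*35.6) / (42.68 + 1402.8 + 230.88)
    = 73481 / 1676.4 ≈ 43.83 °C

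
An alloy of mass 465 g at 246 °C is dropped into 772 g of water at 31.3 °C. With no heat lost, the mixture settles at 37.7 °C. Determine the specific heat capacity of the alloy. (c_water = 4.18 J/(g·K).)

c ≈ 0.213 J/(g·K)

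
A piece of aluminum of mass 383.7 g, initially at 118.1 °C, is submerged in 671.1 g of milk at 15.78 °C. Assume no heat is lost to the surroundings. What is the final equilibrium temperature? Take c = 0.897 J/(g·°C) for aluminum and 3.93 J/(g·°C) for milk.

Setting the total heat transfer to zero:
383.7*0.897*(T − 118.1) + 671.1*3.93*(T − 15.78) = 0
344.18(T − 118.1) + 2637.4(T − 15.78) = 0
2981.6 T = 82266
T = 82266/2981.6 ≈ 27.59 °C

T_f ≈ 27.6 °C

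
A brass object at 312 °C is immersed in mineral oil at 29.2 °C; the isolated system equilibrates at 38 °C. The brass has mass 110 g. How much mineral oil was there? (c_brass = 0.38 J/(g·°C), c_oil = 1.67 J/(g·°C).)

Let T be the final temperature. ΣQ_i = 0:
110×0.38×(38 − 312) + m×1.67×(38 − 29.2) = 0
14.7 m = 11453
m = 11453/14.7 ≈ 779.3 g

m ≈ 779 g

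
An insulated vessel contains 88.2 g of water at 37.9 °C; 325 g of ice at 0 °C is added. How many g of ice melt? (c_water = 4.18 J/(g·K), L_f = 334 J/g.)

m_melted ≈ 41.8 g

Water can give up m c ΔT = 88.2·4.18·37.9 = 13973 J before reaching 0 °C.
Fully melting the ice requires m_ice L_f = 325·334 = 108550 J.
Since 13973 < 108550 J, not all the ice melts; equilibrium is at 0 °C.
m_melt = 13973 / L_f = 41.83 g.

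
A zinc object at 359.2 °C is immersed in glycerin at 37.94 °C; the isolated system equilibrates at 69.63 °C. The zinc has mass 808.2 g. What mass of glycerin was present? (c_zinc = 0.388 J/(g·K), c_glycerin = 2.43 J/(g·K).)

m ≈ 1180 g

|Q_zinc| = |Q_glycerin|:
808.2·0.388·(359.2 − 69.63) = m·2.43·(69.63 − 37.94)
77.01 m = 90804  ⇒  m ≈ 1179 g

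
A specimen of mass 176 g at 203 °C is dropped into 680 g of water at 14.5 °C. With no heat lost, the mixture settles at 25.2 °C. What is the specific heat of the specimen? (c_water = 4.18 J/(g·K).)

c ≈ 0.972 J/(g·K)

Conservation of energy gives ΣQ = 0:
176×c×(25.2 − 203) + 680×4.18×(25.2 − 14.5) = 0
-31293 c = -30414
c = -30414/-31293 ≈ 0.9719 J/(g·K)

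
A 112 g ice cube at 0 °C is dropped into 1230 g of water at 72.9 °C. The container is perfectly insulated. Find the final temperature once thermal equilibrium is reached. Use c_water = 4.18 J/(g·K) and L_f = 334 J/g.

Energy balance with sensible and latent terms:
fusion: m_ice L_f = 112×334 = 37408; meltwater 0→T: 112×4.18×T = 468.16 T; water: 5141.4(T − 72.9)
5609.6 T = 374808 − 37408 = 337400
T ≈ 60.15 °C. Since T > 0 °C, the all-ice-melts assumption holds.

T_f ≈ 60.1 °C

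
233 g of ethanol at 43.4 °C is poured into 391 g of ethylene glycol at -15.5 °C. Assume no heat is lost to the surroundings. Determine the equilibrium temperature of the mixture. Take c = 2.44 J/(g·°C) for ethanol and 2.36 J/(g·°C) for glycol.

T_f ≈ 7.0 °C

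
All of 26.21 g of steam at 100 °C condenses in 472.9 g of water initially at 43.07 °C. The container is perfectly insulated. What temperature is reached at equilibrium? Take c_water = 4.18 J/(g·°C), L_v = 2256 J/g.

T_f ≈ 74.4 °C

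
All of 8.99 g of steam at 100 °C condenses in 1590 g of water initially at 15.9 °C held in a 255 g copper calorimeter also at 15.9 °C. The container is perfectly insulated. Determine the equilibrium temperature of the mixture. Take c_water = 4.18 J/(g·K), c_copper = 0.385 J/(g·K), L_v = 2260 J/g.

T_f ≈ 19.4 °C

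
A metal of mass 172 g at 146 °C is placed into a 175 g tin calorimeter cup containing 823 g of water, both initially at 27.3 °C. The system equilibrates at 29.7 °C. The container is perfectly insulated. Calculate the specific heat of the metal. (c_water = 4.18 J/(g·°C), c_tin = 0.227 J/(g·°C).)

Taking heat into each body as positive, Σ m c ΔT = 0:
172×c×(29.7 − 146) + 823×4.18×(29.7 − 27.3) + 175×0.227×(29.7 − 27.3) = 0
-20004 c = -8351.7
c = -8351.7/-20004 ≈ 0.4175 J/(g·°C)

c ≈ 0.418 J/(g·°C)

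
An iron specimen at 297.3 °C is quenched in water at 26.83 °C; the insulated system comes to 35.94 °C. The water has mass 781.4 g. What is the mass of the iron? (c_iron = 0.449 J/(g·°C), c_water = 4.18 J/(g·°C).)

Heat lost by the iron = heat gained by the water:
m·0.449·(297.3 − 35.94) = 781.4·4.18·(35.94 − 26.83)
117.35 m = 29756  ⇒  m ≈ 253.6 g

m ≈ 254 g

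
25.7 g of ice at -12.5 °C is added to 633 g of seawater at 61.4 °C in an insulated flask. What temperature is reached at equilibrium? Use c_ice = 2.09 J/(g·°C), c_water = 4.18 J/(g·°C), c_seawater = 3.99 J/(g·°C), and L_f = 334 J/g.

Energy conservation, ΣQ = 0:
warm ice to 0 °C: 25.7·2.09·(0 − (-12.5)) = 671.41
  melt ice: 25.7·334 = 8583.8
  meltwater 0→T: 25.7·4.18·T = 107.43 T
  seawater: 2525.7(T − 61.4)
2633.1 T = 155076 − 9255.2 = 145821
T ≈ 55.38 °C. Since T > 0 °C, the all-ice-melts assumption holds.

T_f ≈ 55.4 °C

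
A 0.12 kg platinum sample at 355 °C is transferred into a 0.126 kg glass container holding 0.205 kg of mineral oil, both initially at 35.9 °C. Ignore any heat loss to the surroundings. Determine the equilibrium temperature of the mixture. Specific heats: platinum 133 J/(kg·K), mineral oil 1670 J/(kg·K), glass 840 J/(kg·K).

T_f = Σ m_i c_i T_i / Σ m_i c_i:
T_f = (15.96·355 + 342.35·35.9 + 105.84·35.9) / (15.96 + 342.35 + 105.84)
    = 21756 / 464.15 ≈ 46.87 °C

T_f ≈ 46.9 °C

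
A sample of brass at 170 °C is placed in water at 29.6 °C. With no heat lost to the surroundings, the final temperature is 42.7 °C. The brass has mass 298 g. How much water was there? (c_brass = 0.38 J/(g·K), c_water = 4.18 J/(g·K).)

Setting the total heat transfer to zero:
298×0.38×(42.7 − 170) + m×4.18×(42.7 − 29.6) = 0
54.76 m = 14415
m = 14415/54.76 ≈ 263.3 g

m ≈ 263 g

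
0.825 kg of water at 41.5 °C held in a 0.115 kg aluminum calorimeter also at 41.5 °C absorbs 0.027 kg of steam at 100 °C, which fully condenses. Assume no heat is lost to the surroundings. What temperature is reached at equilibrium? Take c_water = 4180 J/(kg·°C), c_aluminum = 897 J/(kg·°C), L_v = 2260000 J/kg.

Heat gained plus heat lost sum to zero:
latent heat released on condensation: 0.027×2260000 = 61020; condensed water 100 °C→T: 112.86(T − 100); water warms: 0.825×4180×(T − 41.5) = 3448.5(T − 41.5); cup: 103.16(T − 41.5)
3664.5 T = 61020 + 11286 + 147394 = 219700
T ≈ 59.95 °C, under the boiling point, so the assumption holds.

T_f ≈ 60.0 °C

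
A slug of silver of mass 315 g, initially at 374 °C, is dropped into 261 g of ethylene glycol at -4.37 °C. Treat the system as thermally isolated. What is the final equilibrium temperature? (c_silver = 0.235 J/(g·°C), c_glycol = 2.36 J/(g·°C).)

Heat gained plus heat lost sum to zero:
315×0.235×(T − 374) + 261×2.36×(T − (-4.37)) = 0
74.02(T − 374) + 615.96(T − (-4.37)) = 0
689.98 T = 24994
T = 24994 / 689.98 = 36.2 °C

T_f ≈ 36.2 °C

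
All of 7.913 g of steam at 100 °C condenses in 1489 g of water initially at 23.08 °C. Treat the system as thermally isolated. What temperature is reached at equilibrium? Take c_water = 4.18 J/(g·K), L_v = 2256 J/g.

T_f ≈ 26.3 °C

Taking heat into each body as positive, Σ m c ΔT = 0:
latent heat released on condensation: 7.913×2256 = 17852; condensate cools 100→T: 7.913×4.18×(T − 100) = 33.08(T − 100); water warms: 1489×4.18×(T − 23.08) = 6224(T − 23.08)
6257.1 T = 17852 + 3307.6 + 143650 = 164810
T ≈ 26.34 °C (< 100 °C, so full condensation is consistent).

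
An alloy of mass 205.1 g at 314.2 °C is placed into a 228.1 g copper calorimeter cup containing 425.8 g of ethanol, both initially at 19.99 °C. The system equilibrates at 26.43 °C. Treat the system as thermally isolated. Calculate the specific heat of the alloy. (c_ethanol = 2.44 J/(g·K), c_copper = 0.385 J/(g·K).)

Energy conservation, ΣQ = 0:
205.1×c×(26.43 − 314.2) + 425.8×2.44×(26.43 − 19.99) + 228.1×0.385×(26.43 − 19.99) = 0
-59022 c = -7256.4
c = -7256.4/-59022 ≈ 0.1229 J/(g·K)

c ≈ 0.123 J/(g·K)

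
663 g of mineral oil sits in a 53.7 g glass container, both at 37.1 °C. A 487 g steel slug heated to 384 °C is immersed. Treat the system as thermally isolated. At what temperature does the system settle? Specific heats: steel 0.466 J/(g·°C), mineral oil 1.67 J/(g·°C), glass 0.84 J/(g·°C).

T_f ≈ 94.2 °C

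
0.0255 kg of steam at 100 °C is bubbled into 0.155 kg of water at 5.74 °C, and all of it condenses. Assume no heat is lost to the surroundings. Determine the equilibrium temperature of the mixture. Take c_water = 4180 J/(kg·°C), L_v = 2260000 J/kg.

Taking heat into each body as positive, Σ m c ΔT = 0:
condense steam: −0.0255×2260000 = −57630; condensate cools 100→T: 0.0255×4180×(T − 100) = 106.59(T − 100); water warms: 0.155×4180×(T − 5.74) = 647.9(T − 5.74)
754.49 T = 57630 + 10659 + 3718.9 = 72008
T ≈ 95.44 °C — below 100 °C, confirming all the steam condensed.

T_f ≈ 95.4 °C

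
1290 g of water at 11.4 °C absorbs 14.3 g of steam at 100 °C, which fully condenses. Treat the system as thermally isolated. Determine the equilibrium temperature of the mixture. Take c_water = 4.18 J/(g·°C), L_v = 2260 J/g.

Sum of m c ΔT and latent-heat terms is zero:
condense steam: −14.3·2260 = −32318
  condensed water 100 °C→T: 59.77(T − 100)
  original water: 5392.2(T − 11.4)
5452 T = 32318 + 5977.4 + 61471 = 99766
T ≈ 18.30 °C — below 100 °C, confirming all the steam condensed.

T_f ≈ 18.3 °C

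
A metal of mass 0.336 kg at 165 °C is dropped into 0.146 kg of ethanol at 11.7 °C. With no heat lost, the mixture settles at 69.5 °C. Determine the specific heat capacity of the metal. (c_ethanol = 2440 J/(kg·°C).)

m_s c (T_s − T_f) = m_ethanol c_ethanol (T_f − T_0):
0.336×c×(165 − 69.5) = 0.146×2440×(69.5 − 11.7)
32.09 c = 20591  ⇒  c ≈ 641.7 J/(kg·°C)

c ≈ 642 J/(kg·°C)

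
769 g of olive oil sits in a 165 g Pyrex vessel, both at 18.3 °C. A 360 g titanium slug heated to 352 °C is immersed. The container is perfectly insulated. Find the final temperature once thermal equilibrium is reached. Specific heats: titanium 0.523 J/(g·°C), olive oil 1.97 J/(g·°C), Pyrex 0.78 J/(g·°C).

Conservation of energy gives ΣQ = 0:
360·0.523·(T − 352) + 769·1.97·(T − 18.3) + 165·0.78·(T − 18.3) = 0
188.28(T − 352) + 1514.9(T − 18.3) + 128.7(T − 18.3) = 0
(188.28 + 1514.9 + 128.7) T = 188.28·352 + 1514.9·18.3 + 128.7·18.3
T = 96353 / 1831.9 = 52.6 °C

T_f ≈ 52.6 °C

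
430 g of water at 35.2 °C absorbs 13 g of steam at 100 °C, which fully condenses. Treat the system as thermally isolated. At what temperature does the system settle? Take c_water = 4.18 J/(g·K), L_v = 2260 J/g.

T_f ≈ 53.0 °C

Conservation of energy gives ΣQ = 0:
condense steam: −13·2260 = −29380; condensed water 100 °C→T: 54.34(T − 100); original water: 1797.4(T − 35.2)
1851.7 T = 29380 + 5434 + 63268 = 98082
T ≈ 52.97 °C (< 100 °C, so full condensation is consistent).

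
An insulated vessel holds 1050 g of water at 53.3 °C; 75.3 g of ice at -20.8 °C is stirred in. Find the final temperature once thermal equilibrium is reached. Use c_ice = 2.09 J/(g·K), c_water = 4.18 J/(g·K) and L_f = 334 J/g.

T_f ≈ 43.7 °C

Let T be the final temperature. ΣQ_i = 0:
ice -20.8→0 °C: 75.3·2.09·20.8 = 3273.4; fusion: m_ice L_f = 75.3·334 = 25150; warm the meltwater: 314.75 T; water: 4389(T − 53.3)
4703.8 T = 233934 − 28424 = 205510
T ≈ 43.69 °C — above 0 °C, consistent with complete melting.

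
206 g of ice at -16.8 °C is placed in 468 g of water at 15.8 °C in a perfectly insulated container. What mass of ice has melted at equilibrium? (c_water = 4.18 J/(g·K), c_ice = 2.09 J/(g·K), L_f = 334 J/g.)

m_melted ≈ 70.9 g

Cooling the water to 0 °C releases 468×4.18×15.8 = 30909 J.
Of that, 206×2.09×16.8 = 7233.1 J goes to bring the ice to 0 °C, leaving 23676 J.
To melt every bit of ice: 206×334 = 68804 J.
That's not enough to melt it all — equilibrium is at 0 °C with ice remaining.
Mass melted = 23676/334 ≈ 70.88 g.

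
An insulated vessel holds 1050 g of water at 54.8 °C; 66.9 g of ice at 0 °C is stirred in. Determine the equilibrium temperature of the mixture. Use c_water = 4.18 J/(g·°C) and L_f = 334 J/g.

T_f ≈ 46.7 °C

Let T be the final temperature. ΣQ_i = 0:
latent heat to melt: 66.9×334 = 22345; warm the meltwater: 279.64 T; water: 4389(T − 54.8)
4668.6 T = 240517 − 22345 = 218173
T ≈ 46.73 °C — above 0 °C, consistent with complete melting.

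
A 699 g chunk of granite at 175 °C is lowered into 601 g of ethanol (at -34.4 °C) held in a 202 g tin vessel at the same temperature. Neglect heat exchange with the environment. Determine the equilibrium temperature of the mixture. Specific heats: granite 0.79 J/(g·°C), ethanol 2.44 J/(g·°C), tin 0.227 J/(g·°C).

T_f ≈ 21.6 °C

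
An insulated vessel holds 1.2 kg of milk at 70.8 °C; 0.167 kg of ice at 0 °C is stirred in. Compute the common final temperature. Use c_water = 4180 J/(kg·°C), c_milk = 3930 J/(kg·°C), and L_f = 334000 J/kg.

Energy balance with sensible and latent terms:
latent heat to melt: 0.167×334000 = 55778; meltwater 0→T: 0.167×4180×T = 698.06 T; milk: 4716(T − 70.8)
5414.1 T = 333893 − 55778 = 278115
T ≈ 51.37 °C. Since T > 0 °C, the all-ice-melts assumption holds.

T_f ≈ 51.4 °C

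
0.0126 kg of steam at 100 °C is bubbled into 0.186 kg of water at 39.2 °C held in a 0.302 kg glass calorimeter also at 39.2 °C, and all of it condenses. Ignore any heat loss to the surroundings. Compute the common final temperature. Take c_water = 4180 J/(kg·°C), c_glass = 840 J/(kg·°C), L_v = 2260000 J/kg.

Taking heat into each body as positive, Σ m c ΔT = 0:
condense steam: −0.0126·2260000 = −28476; condensed water 100 °C→T: 52.67(T − 100); water warms: 0.186·4180·(T − 39.2) = 777.48(T − 39.2); cup: 253.68(T − 39.2)
1083.8 T = 28476 + 5266.8 + 40421 = 74164
T ≈ 68.43 °C (< 100 °C, so full condensation is consistent).

T_f ≈ 68.4 °C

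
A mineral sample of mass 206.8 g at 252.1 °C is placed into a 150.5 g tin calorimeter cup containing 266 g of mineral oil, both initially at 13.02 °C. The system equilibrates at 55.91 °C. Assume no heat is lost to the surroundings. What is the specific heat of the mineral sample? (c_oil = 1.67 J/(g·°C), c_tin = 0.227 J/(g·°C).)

c ≈ 0.506 J/(g·°C)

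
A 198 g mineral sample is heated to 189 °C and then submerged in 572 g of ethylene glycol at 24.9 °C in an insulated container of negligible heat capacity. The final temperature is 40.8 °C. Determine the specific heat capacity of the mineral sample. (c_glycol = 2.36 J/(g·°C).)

Energy conservation, ΣQ = 0:
198·c·(40.8 − 189) + 572·2.36·(40.8 − 24.9) = 0
-29344 c = -21464
c = -21464/-29344 ≈ 0.7315 J/(g·°C)

c ≈ 0.731 J/(g·°C)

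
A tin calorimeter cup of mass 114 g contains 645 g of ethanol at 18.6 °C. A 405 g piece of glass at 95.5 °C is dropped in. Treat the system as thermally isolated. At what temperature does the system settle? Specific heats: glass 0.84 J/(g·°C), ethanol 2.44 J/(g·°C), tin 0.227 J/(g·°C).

T_f ≈ 32.1 °C

Net heat exchanged in the isolated system is zero:
405×0.84×(T − 95.5) + 645×2.44×(T − 18.6) + 114×0.227×(T − 18.6) = 0
340.2(T − 95.5) + 1573.8(T − 18.6) + 25.88(T − 18.6) = 0
(340.2 + 1573.8 + 25.88) T = 340.2×95.5 + 1573.8×18.6 + 25.88×18.6
T = 62243/1939.9 ≈ 32.09 °C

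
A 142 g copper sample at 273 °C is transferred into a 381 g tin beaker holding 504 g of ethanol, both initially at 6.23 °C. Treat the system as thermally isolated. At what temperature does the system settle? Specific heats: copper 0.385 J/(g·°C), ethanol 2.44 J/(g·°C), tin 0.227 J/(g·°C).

T_f ≈ 16.9 °C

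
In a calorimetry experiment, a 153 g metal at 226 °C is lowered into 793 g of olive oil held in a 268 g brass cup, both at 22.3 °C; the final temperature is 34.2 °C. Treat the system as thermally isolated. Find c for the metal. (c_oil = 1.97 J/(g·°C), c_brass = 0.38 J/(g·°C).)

Taking heat into each body as positive, Σ m c ΔT = 0:
153·c·(34.2 − 226) + 793·1.97·(34.2 − 22.3) + 268·0.38·(34.2 − 22.3) = 0
-29345 c = -19802
c = -19802/-29345 ≈ 0.6748 J/(g·°C)

c ≈ 0.675 J/(g·°C)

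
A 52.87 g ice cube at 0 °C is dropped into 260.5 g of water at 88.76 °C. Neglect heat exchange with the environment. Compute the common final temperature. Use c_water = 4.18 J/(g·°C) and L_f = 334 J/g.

T_f ≈ 60.3 °C

Heat gained plus heat lost sum to zero:
melt ice: 52.87·334 = 17659; meltwater 0→T: 52.87·4.18·T = 221 T; water cools: 260.5·4.18·(T − 88.76) = 1088.9(T − 88.76)
1309.9 T = 96650 − 17659 = 78991
T ≈ 60.30 °C. Since T > 0 °C, the all-ice-melts assumption holds.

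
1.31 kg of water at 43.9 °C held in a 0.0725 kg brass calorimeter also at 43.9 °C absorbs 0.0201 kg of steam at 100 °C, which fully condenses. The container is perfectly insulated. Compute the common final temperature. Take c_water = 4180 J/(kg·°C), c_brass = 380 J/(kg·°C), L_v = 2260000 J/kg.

Energy conservation, ΣQ = 0:
condense steam: −0.0201·2260000 = −45426
  condensate cools 100→T: 0.0201·4180·(T − 100) = 84.02(T − 100)
  water warms: 1.31·4180·(T − 43.9) = 5475.8(T − 43.9)
  cup: 27.55(T − 43.9)
5587.4 T = 45426 + 8401.8 + 241597 = 295425
T ≈ 52.87 °C — below 100 °C, confirming all the steam condensed.

T_f ≈ 52.9 °C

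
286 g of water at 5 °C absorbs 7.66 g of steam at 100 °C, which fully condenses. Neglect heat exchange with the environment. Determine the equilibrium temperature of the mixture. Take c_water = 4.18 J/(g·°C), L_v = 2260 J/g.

Taking heat into each body as positive, Σ m c ΔT = 0:
latent heat released on condensation: 7.66×2260 = 17312; condensed water 100 °C→T: 32.02(T − 100); water warms: 286×4.18×(T − 5) = 1195.5(T − 5)
1227.5 T = 17312 + 3201.9 + 5977.4 = 26491
T ≈ 21.58 °C, under the boiling point, so the assumption holds.

T_f ≈ 21.6 °C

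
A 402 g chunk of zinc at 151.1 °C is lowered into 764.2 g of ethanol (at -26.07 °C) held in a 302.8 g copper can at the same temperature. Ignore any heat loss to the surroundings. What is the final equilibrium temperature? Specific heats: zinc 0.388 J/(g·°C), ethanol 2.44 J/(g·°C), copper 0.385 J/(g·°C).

T_f ≈ -13.1 °C

Heat gained plus heat lost sum to zero:
402*0.388*(T − 151.1) + 764.2*2.44*(T − (-26.07)) + 302.8*0.385*(T − (-26.07)) = 0
2137.2 T = -28083
T ≈ -13.14 °C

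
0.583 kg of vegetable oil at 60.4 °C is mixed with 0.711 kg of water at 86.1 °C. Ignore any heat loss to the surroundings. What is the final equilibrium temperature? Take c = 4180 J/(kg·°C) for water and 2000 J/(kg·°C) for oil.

T_f ≈ 78.9 °C

Conservation of energy gives ΣQ = 0:
0.711*4180*(T − 86.1) + 0.583*2000*(T − 60.4) = 0
4138 T = 326314
T = 326314/4138 ≈ 78.86 °C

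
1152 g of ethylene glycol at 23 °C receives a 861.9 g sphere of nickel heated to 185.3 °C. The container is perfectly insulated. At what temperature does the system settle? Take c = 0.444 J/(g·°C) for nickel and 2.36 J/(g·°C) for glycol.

T_f ≈ 43.0 °C

Energy conservation, ΣQ = 0:
861.9×0.444×(T − 185.3) + 1152×2.36×(T − 23) = 0
3101.4 T = 133442
T = 133442/3101.4 ≈ 43.03 °C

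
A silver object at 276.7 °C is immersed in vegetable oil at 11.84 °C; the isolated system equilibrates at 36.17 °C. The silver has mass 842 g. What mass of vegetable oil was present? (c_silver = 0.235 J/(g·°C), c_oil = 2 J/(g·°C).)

|Q_silver| = |Q_oil|:
842·0.235·(276.7 − 36.17) = m·2·(36.17 − 11.84)
48.66 m = 47594  ⇒  m ≈ 978.1 g

m ≈ 978 g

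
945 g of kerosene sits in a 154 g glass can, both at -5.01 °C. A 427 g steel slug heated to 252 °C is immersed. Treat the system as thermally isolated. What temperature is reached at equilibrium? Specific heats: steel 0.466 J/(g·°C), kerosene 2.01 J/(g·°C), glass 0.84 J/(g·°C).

Net heat exchanged in the isolated system is zero:
427×0.466×(T − 252) + 945×2.01×(T − (-5.01)) + 154×0.84×(T − (-5.01)) = 0
198.98(T − 252) + 1899.4(T − (-5.01)) + 129.36(T − (-5.01)) = 0
(198.98 + 1899.4 + 129.36) T = 198.98×252 + 1899.4×(-5.01) + 129.36×(-5.01)
T ≈ 17.95 °C

T_f ≈ 17.9 °C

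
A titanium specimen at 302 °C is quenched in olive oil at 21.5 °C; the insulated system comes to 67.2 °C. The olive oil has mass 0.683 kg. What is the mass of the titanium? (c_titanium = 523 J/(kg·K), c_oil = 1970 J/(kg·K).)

m ≈ 0.501 kg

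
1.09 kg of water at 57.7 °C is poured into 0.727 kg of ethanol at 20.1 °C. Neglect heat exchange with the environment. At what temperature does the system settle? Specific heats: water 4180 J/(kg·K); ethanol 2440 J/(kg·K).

T_f ≈ 47.2 °C

Heat lost by the water equals heat gained by the ethanol:
1.09·4180·(57.7 − T) = 0.727·2440·(T − 20.1)
4556.2(57.7 − T) = 1773.9(T − 20.1)
6330.1 T = 298548  ⇒  T ≈ 47.16 °C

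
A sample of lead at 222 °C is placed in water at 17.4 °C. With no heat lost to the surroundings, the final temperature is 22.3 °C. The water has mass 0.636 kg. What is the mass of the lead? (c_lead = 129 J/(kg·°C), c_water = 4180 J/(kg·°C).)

m ≈ 0.506 kg

Taking heat into each body as positive, Σ m c ΔT = 0:
m×129×(22.3 − 222) + 0.636×4180×(22.3 − 17.4) = 0
-25761 m = -13027
m = -13027/-25761 ≈ 0.5057 kg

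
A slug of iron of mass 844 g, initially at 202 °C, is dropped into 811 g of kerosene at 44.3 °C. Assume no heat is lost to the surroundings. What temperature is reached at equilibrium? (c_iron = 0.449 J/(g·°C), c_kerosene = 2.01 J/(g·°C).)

T_f ≈ 74.0 °C

Set heat shed by the hot body equal to heat absorbed by the cold body:
844·0.449·(202 − T) = 811·2.01·(T − 44.3)
378.96(202 − T) = 1630.1(T − 44.3)
2009.1 T = 148763  ⇒  T ≈ 74.05 °C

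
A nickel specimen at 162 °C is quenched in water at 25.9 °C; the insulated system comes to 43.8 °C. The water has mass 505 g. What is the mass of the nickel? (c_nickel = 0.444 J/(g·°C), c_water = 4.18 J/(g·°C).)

Let T be the final temperature. ΣQ_i = 0:
m·0.444·(43.8 − 162) + 505·4.18·(43.8 − 25.9) = 0
-52.48 m = -37785
m = -37785/-52.48 ≈ 720 g

m ≈ 720 g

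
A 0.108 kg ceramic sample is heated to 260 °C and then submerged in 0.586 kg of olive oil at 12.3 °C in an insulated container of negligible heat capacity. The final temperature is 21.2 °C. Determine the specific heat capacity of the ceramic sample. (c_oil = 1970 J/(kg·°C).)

m_s c (T_s − T_f) = m_oil c_oil (T_f − T_0):
0.108·c·(260 − 21.2) = 0.586·1970·(21.2 − 12.3)
25.79 c = 10274  ⇒  c ≈ 398.4 J/(kg·°C)

c ≈ 398 J/(kg·°C)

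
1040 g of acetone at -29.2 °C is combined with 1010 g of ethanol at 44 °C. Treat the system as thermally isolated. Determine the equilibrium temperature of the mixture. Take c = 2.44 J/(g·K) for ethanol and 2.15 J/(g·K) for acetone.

Taking heat into each body as positive, Σ m c ΔT = 0:
1010·2.44·(T − 44) + 1040·2.15·(T − (-29.2)) = 0
2464.4(T − 44) + 2236(T − (-29.2)) = 0
4700.4 T = 43142
T = 43142 / 4700.4 = 9.18 °C

T_f ≈ 9.2 °C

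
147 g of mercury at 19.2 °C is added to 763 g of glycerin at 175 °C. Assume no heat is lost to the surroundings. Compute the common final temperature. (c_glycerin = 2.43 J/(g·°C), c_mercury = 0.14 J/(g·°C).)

T_f ≈ 173.3 °C

Net heat exchanged in the isolated system is zero:
763×2.43×(T − 175) + 147×0.14×(T − 19.2) = 0
1874.7 T = 324861
T ≈ 173.29 °C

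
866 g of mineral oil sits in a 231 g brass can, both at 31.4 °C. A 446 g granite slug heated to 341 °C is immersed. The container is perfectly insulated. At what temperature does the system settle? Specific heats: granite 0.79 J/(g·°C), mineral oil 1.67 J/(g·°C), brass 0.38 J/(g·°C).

With ΣQ=0 the equilibrium temperature is the m·c-weighted mean:
T_f = (352.34*341 + 1446.2*31.4 + 87.78*31.4) / (352.34 + 1446.2 + 87.78)
    = 168316 / 1886.3 ≈ 89.23 °C

T_f ≈ 89.2 °C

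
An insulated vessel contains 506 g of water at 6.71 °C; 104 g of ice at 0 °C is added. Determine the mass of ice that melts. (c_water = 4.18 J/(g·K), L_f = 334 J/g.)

m_melted ≈ 42.5 g

Heat available from the water dropping to 0 °C: 506×4.18×6.71 = 14192 J.
To melt every bit of ice: 104×334 = 34736 J.
Since 14192 < 34736 J, not all the ice melts; equilibrium is at 0 °C.
m_melt = 14192 / L_f = 42.49 g.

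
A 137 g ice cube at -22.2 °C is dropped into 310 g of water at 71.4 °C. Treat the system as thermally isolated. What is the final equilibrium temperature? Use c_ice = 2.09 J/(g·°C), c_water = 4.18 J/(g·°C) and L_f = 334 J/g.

T_f ≈ 21.6 °C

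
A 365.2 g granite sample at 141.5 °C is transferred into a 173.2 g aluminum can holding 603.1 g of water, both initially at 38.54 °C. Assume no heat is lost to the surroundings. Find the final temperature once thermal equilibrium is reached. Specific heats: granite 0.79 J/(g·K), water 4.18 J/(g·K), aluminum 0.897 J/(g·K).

Let T be the final temperature. ΣQ_i = 0:
365.2*0.79*(T − 141.5) + 603.1*4.18*(T − 38.54) + 173.2*0.897*(T − 38.54) = 0
(288.51 + 2521 + 155.36) T = 288.51*141.5 + 2521*38.54 + 155.36*38.54
T ≈ 48.56 °C

T_f ≈ 48.6 °C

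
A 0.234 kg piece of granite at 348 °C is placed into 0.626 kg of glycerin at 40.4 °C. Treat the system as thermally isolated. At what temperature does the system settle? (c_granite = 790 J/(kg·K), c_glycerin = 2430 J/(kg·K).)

Setting the total heat transfer to zero:
0.234×790×(T − 348) + 0.626×2430×(T − 40.4) = 0
(184.86 + 1521.2) T = 184.86×348 + 1521.2×40.4
T = 125787 / 1706 = 73.7 °C

T_f ≈ 73.7 °C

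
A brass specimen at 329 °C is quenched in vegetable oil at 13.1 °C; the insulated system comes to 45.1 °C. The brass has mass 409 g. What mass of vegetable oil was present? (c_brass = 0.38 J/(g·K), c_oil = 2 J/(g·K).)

Energy conservation, ΣQ = 0:
409·0.38·(45.1 − 329) + m·2·(45.1 − 13.1) = 0
64 m = 44124
m = 44124/64 ≈ 689.4 g

m ≈ 689 g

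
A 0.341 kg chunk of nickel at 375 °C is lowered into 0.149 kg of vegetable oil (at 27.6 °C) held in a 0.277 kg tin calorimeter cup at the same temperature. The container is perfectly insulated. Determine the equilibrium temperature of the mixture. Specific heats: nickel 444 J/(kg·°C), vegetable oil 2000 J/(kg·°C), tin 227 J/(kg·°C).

T_f ≈ 130.3 °C

Setting the total heat transfer to zero:
0.341×444×(T − 375) + 0.149×2000×(T − 27.6) + 0.277×227×(T − 27.6) = 0
151.4(T − 375) + 298(T − 27.6) + 62.88(T − 27.6) = 0
512.28 T = 66737
T = 66737/512.28 ≈ 130.27 °C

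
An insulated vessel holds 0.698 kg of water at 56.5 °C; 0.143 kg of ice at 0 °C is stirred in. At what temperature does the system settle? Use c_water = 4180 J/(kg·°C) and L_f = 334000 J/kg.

T_f ≈ 33.3 °C

Setting the total heat transfer to zero:
fusion: m_ice L_f = 0.143·334000 = 47762; meltwater 0→T: 0.143·4180·T = 597.74 T; water: 2917.6(T − 56.5)
3515.4 T = 164847 − 47762 = 117085
T ≈ 33.31 °C. Since T > 0 °C, the all-ice-melts assumption holds.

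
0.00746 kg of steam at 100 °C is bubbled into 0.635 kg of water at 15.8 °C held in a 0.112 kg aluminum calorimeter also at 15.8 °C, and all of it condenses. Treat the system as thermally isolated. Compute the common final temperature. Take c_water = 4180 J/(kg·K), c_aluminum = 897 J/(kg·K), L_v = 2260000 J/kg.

T_f ≈ 22.8 °C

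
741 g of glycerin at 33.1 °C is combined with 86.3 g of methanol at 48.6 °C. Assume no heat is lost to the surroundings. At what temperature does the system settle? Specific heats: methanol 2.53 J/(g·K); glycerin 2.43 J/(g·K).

Energy conservation, ΣQ = 0:
86.3·2.53·(T − 48.6) + 741·2.43·(T − 33.1) = 0
(218.34 + 1800.6) T = 218.34·48.6 + 1800.6·33.1
T = 70212/2019 ≈ 34.78 °C

T_f ≈ 34.8 °C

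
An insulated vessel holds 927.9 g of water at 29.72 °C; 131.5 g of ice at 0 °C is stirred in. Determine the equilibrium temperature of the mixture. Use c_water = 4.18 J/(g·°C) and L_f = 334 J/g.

Heat gained plus heat lost sum to zero:
latent heat to melt: 131.5·334 = 43921
  warm the meltwater: 549.67 T
  water cools: 927.9·4.18·(T − 29.72) = 3878.6(T − 29.72)
4428.3 T = 115273 − 43921 = 71352
T ≈ 16.11 °C (positive, so assuming full melt was valid).

T_f ≈ 16.1 °C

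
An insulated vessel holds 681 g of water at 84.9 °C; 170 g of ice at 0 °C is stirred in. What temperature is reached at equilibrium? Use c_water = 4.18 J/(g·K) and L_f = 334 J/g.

T_f ≈ 52.0 °C

Taking heat into each body as positive, Σ m c ΔT = 0:
latent heat to melt: 170·334 = 56780; meltwater 0→T: 170·4.18·T = 710.6 T; water: 2846.6(T − 84.9)
3557.2 T = 241675 − 56780 = 184895
T ≈ 51.98 °C. Since T > 0 °C, the all-ice-melts assumption holds.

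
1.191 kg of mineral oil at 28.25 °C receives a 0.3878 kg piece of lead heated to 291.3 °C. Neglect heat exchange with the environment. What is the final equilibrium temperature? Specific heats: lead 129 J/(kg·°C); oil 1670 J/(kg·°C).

T_f ≈ 34.7 °C

|Q_lead| = |Q_oil|:
0.3878·129·(291.3 − T) = 1.191·1670·(T − 28.25)
50.03(291.3 − T) = 1989(T − 28.25)
2039 T = 70761  ⇒  T ≈ 34.70 °C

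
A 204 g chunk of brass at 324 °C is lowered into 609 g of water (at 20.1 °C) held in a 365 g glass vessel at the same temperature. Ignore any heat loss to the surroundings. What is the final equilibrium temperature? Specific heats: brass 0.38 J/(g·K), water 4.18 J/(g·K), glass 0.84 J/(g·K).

T_f ≈ 28.1 °C

T_f is the heat-capacity-weighted average of the initial temperatures:
T_f = (77.52×324 + 2545.6×20.1 + 306.6×20.1) / (77.52 + 2545.6 + 306.6)
    = 82446 / 2929.7 ≈ 28.14 °C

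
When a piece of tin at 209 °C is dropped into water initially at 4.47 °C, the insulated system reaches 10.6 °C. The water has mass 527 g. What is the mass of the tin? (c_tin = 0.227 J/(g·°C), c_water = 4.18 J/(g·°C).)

m ≈ 300 g

Taking heat into each body as positive, Σ m c ΔT = 0:
m·0.227·(10.6 − 209) + 527·4.18·(10.6 − 4.47) = 0
-45.04 m = -13504
m = -13504/-45.04 ≈ 299.8 g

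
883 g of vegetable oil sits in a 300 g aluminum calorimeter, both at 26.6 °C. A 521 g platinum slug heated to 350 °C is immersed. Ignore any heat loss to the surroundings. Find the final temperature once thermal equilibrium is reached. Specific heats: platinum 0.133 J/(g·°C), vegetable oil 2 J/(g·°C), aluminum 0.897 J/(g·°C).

Net heat exchanged in the isolated system is zero:
521*0.133*(T − 350) + 883*2*(T − 26.6) + 300*0.897*(T − 26.6) = 0
69.29(T − 350) + 1766(T − 26.6) + 269.1(T − 26.6) = 0
2104.4 T = 78386
T = 78386 / 2104.4 = 37.2 °C

T_f ≈ 37.2 °C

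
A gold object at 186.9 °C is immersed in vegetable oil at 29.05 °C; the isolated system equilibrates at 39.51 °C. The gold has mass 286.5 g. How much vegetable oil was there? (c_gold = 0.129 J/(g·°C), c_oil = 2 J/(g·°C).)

|Q_gold| = |Q_oil|:
286.5·0.129·(186.9 − 39.51) = m·2·(39.51 − 29.05)
20.92 m = 5447.3  ⇒  m ≈ 260.4 g

m ≈ 260 g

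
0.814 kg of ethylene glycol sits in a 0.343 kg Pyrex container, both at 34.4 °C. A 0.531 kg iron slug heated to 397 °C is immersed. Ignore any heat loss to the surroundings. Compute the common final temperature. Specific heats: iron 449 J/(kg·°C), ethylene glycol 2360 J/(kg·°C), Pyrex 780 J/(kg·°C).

T_f ≈ 70.0 °C

Net heat exchanged in the isolated system is zero:
0.531×449×(T − 397) + 0.814×2360×(T − 34.4) + 0.343×780×(T − 34.4) = 0
238.42(T − 397) + 1921(T − 34.4) + 267.54(T − 34.4) = 0
2427 T = 169939
T = 169939/2427 ≈ 70.02 °C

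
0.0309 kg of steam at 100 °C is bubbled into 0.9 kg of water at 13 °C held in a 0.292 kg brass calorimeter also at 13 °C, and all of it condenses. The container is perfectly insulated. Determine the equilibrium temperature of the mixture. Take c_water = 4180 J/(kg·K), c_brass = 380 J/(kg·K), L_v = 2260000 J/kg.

T_f ≈ 33.3 °C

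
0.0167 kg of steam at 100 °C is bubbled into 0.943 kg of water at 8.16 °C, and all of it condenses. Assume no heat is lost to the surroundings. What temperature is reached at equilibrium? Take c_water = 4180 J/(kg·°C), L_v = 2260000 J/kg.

T_f ≈ 19.2 °C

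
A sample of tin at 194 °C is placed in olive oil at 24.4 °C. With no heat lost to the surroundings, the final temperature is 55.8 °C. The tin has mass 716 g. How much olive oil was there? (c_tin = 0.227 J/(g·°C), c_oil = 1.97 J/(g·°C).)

Setting the total heat transfer to zero:
716×0.227×(55.8 − 194) + m×1.97×(55.8 − 24.4) = 0
61.86 m = 22462
m = 22462/61.86 ≈ 363.1 g

m ≈ 363 g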